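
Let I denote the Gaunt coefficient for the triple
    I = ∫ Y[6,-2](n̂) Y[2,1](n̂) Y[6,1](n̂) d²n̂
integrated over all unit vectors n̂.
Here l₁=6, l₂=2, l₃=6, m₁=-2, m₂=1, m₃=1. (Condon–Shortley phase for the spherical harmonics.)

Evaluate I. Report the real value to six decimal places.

m-sum 0 ✓  L=14 even ✓  4≤6≤8 ✓
Π(2lᵢ+1) = 13×5×13 = 845
triangle coeff Δ(6,2,6) = 1/90090
Σ_t [0,2]: t=0:+1/69120 t=1:−1/14400 t=2:+1/69120 = -7/172800
(3j)²=14/715 [(6 2 6; 0 0 0)], sign=-1
Σ_t [1,2]: t=1:−1/60480 t=2:+1/34560 = 1/80640
(3j)²=6/1001 [(6 2 6; -2 1 1)], sign=-1
⇒ 4πI² = 12/121
I = (+1)√(12/121/(4π)) = 0.08883682

0.088837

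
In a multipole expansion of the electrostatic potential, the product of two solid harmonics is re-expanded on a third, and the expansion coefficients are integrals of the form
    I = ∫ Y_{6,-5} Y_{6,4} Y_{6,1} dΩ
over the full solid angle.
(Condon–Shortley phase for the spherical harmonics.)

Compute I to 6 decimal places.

0.130527

Rules hold: Σm=0, L=18 even, 0≤6≤12.
N = 13·13·13 = 2197
Δ = 6!·6!·6!/19! = 1/325909584
Racah Σ t=0..6: t=0:+1/373248000 t=1:−1/1728000 t=2:+1/110592 t=3:−1/46656 t=4:+1/110592 t=5:−1/1728000 t=6:+1/373248000 = -7/1555200
⇒ 3j(6 6 6; 0 0 0)² = 400/46189, sgn -1
Racah Σ t=5..6: t=5:−1/10368000 t=6:+1/4147200 = 1/6912000
⇒ 3j(6 6 6; -5 4 1)² = 189/16796, sgn -1
4πI² = N·(3j₀)²·(3jₘ)² = 245700/1147619
I = +1·√(0.214095/4π) = 0.13052653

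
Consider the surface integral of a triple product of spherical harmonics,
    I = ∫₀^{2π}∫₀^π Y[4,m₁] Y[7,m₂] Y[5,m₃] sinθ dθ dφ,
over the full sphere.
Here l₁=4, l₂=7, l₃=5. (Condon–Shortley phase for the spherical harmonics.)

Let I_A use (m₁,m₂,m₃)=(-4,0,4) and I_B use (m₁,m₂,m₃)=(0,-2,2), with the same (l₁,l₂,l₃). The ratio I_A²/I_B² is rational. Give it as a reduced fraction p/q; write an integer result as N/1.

49/40

Shared (l₁,l₂,l₃)=(4,7,5): N and (l;000)² cancel in I_A²/I_B².
A: Δ = 6!·2!·8!/17! = 1/6126120; Racah Σ t=6..6: t=6:+1/7257600 = 1/7257600; ⇒ 3j(4 7 5; -4 0 4)² = 14/12155, sgn -1
B: Δ = 6!·2!·8!/17! = 1/6126120; Racah Σ t=2..4: t=2:+1/69120 t=3:−1/51840 t=4:+1/483840 = -1/362880; ⇒ 3j(4 7 5; 0 -2 2)² = 16/17017, sgn +1
I_A²/I_B² = (14/12155)/(16/17017) = 49/40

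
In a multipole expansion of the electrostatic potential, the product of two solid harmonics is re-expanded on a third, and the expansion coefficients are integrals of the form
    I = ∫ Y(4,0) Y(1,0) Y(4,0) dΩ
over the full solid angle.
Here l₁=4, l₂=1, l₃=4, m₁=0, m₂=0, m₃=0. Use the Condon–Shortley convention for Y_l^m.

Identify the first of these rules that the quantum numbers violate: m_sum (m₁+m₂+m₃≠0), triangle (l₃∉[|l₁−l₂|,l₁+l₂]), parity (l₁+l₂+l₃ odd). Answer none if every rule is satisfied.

parity

azimuthal sum: 0 + 0 + 0 = 0  ✓
3 ≤ 4 ≤ 5 (triangle on l)  ✓
L = 4 + 1 + 4 = 9 (odd)  ✗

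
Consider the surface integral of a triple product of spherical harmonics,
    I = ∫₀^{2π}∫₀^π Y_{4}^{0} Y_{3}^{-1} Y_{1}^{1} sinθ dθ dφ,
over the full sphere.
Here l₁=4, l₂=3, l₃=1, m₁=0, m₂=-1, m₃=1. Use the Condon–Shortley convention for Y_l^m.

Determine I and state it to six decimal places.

Rules hold: Σm=0, L=8 even, 1≤1≤7.
N = 9·7·3 = 189
Δ = 6!·2!·0!/9! = 1/252
Racah Σ t=3..3: t=3:−1/36 = -1/36
⇒ 3j(4 3 1; 0 0 0)² = 4/63, sgn +1
Racah Σ t=2..2: t=2:+1/96 = 1/96
⇒ 3j(4 3 1; 0 -1 1)² = 1/42, sgn +1
4πI² = N·(3j₀)²·(3jₘ)² = 2/7
I = +1·√(0.285714/4π) = 0.15078601

0.150786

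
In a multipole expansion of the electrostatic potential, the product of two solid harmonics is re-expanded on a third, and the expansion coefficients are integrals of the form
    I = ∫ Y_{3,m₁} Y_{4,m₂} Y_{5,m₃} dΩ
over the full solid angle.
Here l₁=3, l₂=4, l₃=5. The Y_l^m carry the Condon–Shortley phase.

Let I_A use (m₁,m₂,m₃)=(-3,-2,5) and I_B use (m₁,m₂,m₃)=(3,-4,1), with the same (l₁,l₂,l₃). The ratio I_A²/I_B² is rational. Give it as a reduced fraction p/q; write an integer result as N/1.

Same 3,4,5: normalisation and zero-m 3j drop out of the ratio.
A: Δ: 2! 4! 6! / 13! → 1/180180; sum: t=2:+1/34560 = 1/34560; 3j²(3 4 5; -3 -2 5) = Δ·Π!·Σ² = 5/286  (sign +1)
B: Δ: 2! 4! 6! / 13! → 1/180180; sum: t=0:+1/34560 = 1/34560; 3j²(3 4 5; 3 -4 1) = Δ·Π!·Σ² = 1/429  (sign +1)
I_A²/I_B² = (5/286)/(1/429) = 15/2

15/2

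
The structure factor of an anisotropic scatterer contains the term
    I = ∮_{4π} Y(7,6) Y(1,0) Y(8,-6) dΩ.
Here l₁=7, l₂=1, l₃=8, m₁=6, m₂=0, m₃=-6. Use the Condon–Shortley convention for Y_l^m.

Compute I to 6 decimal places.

m-sum 0 ✓  L=16 even ✓  6≤8≤8 ✓
Π(2lᵢ+1) = 15×3×17 = 765
triangle coeff Δ(7,1,8) = 1/2040
Σ_t [0,0]: t=0:+1/25401600 = 1/25401600
(3j)²=8/255 [(7 1 8; 0 0 0)], sign=+1
Σ_t [0,0]: t=0:+1/6227020800 = 1/6227020800
(3j)²=7/510 [(7 1 8; 6 0 -6)], sign=+1
⇒ 4πI² = 28/85
I = (+1)√(28/85/(4π)) = 0.16190663

0.161907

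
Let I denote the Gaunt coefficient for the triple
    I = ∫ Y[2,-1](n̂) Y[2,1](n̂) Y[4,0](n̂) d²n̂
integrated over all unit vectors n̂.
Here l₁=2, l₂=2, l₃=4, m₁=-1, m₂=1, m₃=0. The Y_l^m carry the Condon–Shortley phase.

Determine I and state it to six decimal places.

0.161197

Rules hold: Σm=0, L=8 even, 0≤4≤4.
N = 5·5·9 = 225
Δ = 0!·4!·4!/9! = 1/630
Racah Σ t=0..0: t=0:+1/16 = 1/16
⇒ 3j(2 2 4; 0 0 0)² = 2/35, sgn +1
Racah Σ t=0..0: t=0:+1/36 = 1/36
⇒ 3j(2 2 4; -1 1 0)² = 8/315, sgn +1
4πI² = N·(3j₀)²·(3jₘ)² = 16/49
I = +1·√(0.326531/4π) = 0.16119702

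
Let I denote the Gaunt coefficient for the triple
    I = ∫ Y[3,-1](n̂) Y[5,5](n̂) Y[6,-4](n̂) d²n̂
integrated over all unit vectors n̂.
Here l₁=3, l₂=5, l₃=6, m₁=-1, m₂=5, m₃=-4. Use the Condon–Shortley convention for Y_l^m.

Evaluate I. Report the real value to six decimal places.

Checks pass: Σm=0; 14 even; l₃=6∈[2,8].
(2·3+1)(2·5+1)(2·6+1) = 1001
Δ: 2! 4! 8! / 15! → 1/675675
sum: t=0:+1/8640 t=1:−1/2304 t=2:+1/8640 = -7/34560
3j²(3 5 6; 0 0 0) = Δ·Π!·Σ² = 7/429  (sign -1)
sum: t=2:+1/322560 = 1/322560
3j²(3 5 6; -1 5 -4) = Δ·Π!·Σ² = 18/1001  (sign +1)
combine: 4πI² = 1001·7/429·18/1001 = 42/143
take √, sign -1: I = -0.15288036

-0.152880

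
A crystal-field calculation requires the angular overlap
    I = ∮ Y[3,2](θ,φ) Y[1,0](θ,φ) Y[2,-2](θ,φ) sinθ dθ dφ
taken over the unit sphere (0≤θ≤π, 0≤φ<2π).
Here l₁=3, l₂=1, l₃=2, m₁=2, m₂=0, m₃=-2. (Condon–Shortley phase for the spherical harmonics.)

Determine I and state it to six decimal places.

0.184674

m-sum 0 ✓  L=6 even ✓  2≤2≤4 ✓
Π(2lᵢ+1) = 7×3×5 = 105
triangle coeff Δ(3,1,2) = 1/105
Σ_t [1,1]: t=1:−1/4 = -1/4
(3j)²=3/35 [(3 1 2; 0 0 0)], sign=-1
Σ_t [1,1]: t=1:−1/24 = -1/24
(3j)²=1/21 [(3 1 2; 2 0 -2)], sign=-1
⇒ 4πI² = 3/7
I = (+1)√(3/7/(4π)) = 0.18467439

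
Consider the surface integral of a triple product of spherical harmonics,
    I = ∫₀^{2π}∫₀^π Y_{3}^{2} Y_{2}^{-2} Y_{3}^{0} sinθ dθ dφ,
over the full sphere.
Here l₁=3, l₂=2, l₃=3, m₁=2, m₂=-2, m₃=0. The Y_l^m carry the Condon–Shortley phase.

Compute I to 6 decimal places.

-0.188063

Rules hold: Σm=0, L=8 even, 1≤3≤5.
N = 7·5·7 = 245
Δ = 2!·4!·2!/9! = 1/3780
Racah Σ t=0..2: t=0:+1/24 t=1:−1/4 t=2:+1/24 = -1/6
⇒ 3j(3 2 3; 0 0 0)² = 4/105, sgn +1
Racah Σ t=0..0: t=0:+1/24 = 1/24
⇒ 3j(3 2 3; 2 -2 0)² = 1/21, sgn -1
4πI² = N·(3j₀)²·(3jₘ)² = 4/9
I = -1·√(0.444444/4π) = -0.18806319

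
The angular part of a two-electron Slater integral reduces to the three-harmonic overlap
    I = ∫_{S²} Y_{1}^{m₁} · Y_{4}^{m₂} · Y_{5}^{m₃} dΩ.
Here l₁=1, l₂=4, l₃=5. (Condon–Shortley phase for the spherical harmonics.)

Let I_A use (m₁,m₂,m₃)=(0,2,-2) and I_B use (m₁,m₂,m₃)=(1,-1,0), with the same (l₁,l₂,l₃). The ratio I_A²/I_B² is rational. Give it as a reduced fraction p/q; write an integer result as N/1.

Shared (l₁,l₂,l₃)=(1,4,5): N and (l;000)² cancel in I_A²/I_B².
A: Δ = 0!·2!·8!/11! = 1/495; Racah Σ t=0..0: t=0:+1/1440 = 1/1440; ⇒ 3j(1 4 5; 0 2 -2)² = 7/165, sgn -1
B: Δ = 0!·2!·8!/11! = 1/495; Racah Σ t=0..0: t=0:+1/1440 = 1/1440; ⇒ 3j(1 4 5; 1 -1 0)² = 2/99, sgn -1
I_A²/I_B² = (7/165)/(2/99) = 21/10

21/10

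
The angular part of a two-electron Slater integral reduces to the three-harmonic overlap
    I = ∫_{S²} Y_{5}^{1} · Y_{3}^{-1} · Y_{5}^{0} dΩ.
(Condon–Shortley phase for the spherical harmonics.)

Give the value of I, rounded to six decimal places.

l₁+l₂+l₃=13 is odd: 3j(l;000)=0 ⇒ I=0

0.000000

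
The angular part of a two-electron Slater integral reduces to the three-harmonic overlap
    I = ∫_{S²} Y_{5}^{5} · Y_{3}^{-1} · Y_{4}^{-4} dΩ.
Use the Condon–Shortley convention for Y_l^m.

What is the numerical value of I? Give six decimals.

m-sum 0 ✓  L=12 even ✓  2≤4≤8 ✓
Π(2lᵢ+1) = 11×7×9 = 693
triangle coeff Δ(5,3,4) = 1/180180
Σ_t [1,3]: t=1:−1/576 t=2:+1/144 t=3:−1/576 = 1/288
(3j)²=20/1001 [(5 3 4; 0 0 0)], sign=+1
Σ_t [0,0]: t=0:+1/34560 = 1/34560
(3j)²=14/429 [(5 3 4; 5 -1 -4)], sign=+1
⇒ 4πI² = 840/1859
I = (+1)√(840/1859/(4π)) = 0.18962475

0.189625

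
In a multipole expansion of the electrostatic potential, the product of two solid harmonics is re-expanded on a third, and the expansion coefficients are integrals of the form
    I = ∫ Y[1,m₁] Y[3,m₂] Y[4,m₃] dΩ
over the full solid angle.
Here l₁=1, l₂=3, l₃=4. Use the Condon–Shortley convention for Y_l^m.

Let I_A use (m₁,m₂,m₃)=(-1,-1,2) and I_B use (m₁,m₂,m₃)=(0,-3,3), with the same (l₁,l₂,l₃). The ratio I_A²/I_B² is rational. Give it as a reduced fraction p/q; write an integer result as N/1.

l's match ⇒ only the (l;m) 3-j factors differ between A and B.
A: triangle coeff Δ(1,3,4) = 1/252; Σ_t [0,0]: t=0:+1/96 = 1/96; (3j)²=5/84 [(1 3 4; -1 -1 2)], sign=+1
B: triangle coeff Δ(1,3,4) = 1/252; Σ_t [0,0]: t=0:+1/720 = 1/720; (3j)²=1/36 [(1 3 4; 0 -3 3)], sign=-1
I_A²/I_B² = (5/84)/(1/36) = 15/7

15/7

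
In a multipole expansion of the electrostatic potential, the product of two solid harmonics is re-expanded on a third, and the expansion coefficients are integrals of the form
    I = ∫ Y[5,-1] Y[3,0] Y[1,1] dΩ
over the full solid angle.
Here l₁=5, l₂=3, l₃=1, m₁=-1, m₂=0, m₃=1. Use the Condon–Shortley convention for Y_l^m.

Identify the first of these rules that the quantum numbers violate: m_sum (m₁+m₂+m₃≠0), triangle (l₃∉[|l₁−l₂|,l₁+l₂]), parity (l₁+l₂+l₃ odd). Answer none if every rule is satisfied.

m₁+m₂+m₃ = -1 + 0 + 1 = 0  ✓
triangle: |5−3|=2 ≤ l₃=1 ≤ 5+3=8  ✗
parity: l₁+l₂+l₃ = 9 is odd

triangle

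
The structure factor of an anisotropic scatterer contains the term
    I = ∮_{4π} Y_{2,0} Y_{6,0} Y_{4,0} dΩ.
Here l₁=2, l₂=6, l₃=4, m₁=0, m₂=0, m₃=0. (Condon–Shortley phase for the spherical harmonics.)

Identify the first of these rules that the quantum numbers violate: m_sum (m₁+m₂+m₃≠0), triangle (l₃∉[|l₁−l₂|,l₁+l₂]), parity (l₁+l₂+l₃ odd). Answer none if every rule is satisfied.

azimuthal sum: 0 + 0 + 0 = 0  ✓
4 ≤ 4 ≤ 8 (triangle on l)  ✓
L = 2 + 6 + 4 = 12 (even)  ✓

none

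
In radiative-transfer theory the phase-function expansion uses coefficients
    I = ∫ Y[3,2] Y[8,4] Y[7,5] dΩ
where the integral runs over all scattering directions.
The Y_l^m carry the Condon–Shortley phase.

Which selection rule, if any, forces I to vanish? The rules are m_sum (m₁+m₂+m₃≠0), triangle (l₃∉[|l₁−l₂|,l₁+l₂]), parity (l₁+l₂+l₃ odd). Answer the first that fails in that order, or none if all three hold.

m_sum

m₁+m₂+m₃ = 2 + 4 + 5 = 11  ✗
triangle: |3−8|=5 ≤ l₃=7 ≤ 3+8=11
parity: l₁+l₂+l₃ = 18 is even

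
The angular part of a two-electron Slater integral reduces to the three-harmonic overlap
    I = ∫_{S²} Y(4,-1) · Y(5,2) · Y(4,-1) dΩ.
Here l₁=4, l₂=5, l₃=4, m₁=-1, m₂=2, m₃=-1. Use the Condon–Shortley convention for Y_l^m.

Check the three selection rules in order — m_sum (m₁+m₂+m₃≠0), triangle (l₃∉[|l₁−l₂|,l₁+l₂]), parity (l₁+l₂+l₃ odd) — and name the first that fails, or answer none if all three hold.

parity

m₁+m₂+m₃ = -1 + 2 − 1 = 0  ✓
triangle: |4−5|=1 ≤ l₃=4 ≤ 4+5=9  ✓
parity: l₁+l₂+l₃ = 13 is odd  ✗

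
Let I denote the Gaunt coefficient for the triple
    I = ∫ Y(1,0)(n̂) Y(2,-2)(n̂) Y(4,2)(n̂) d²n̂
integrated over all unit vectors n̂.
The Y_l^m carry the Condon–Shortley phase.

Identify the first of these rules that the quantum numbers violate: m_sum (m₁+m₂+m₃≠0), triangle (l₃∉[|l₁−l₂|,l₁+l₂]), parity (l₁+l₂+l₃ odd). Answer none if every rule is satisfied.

triangle

m₁+m₂+m₃ = 0 − 2 + 2 = 0  ✓
triangle: |1−2|=1 ≤ l₃=4 ≤ 1+2=3  ✗
parity: l₁+l₂+l₃ = 7 is odd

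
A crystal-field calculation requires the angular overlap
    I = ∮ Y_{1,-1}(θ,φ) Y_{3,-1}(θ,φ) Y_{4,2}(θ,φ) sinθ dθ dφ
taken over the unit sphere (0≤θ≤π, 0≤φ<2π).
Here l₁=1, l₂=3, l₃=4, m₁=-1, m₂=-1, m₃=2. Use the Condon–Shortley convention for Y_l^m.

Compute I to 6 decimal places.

0.238414

m-sum 0 ✓  L=8 even ✓  2≤4≤4 ✓
Π(2lᵢ+1) = 3×7×9 = 189
triangle coeff Δ(1,3,4) = 1/252
Σ_t [0,0]: t=0:+1/36 = 1/36
(3j)²=4/63 [(1 3 4; 0 0 0)], sign=+1
Σ_t [0,0]: t=0:+1/96 = 1/96
(3j)²=5/84 [(1 3 4; -1 -1 2)], sign=+1
⇒ 4πI² = 5/7
I = (+1)√(5/7/(4π)) = 0.23841361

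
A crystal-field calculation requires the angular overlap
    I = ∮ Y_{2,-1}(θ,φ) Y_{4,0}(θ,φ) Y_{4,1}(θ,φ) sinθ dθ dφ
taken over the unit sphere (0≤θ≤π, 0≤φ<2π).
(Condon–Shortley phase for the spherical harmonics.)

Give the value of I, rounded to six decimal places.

Checks pass: Σm=0; 10 even; l₃=4∈[2,6].
(2·2+1)(2·4+1)(2·4+1) = 405
Δ: 2! 2! 6! / 11! → 1/13860
sum: t=0:+1/192 t=1:−1/36 t=2:+1/192 = -5/288
3j²(2 4 4; 0 0 0) = Δ·Π!·Σ² = 20/693  (sign -1)
sum: t=1:−1/72 t=2:+1/96 = -1/288
3j²(2 4 4; -1 0 1) = Δ·Π!·Σ² = 1/462  (sign +1)
combine: 4πI² = 405·20/693·1/462 = 150/5929
take √, sign -1: I = -0.04486937

-0.044869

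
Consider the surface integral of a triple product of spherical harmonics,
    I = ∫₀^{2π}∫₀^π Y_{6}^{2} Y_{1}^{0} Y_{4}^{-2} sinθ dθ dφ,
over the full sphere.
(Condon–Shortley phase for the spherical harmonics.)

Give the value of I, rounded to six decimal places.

0.000000

|6−1|≤4≤6+1 violated ⇒ I = 0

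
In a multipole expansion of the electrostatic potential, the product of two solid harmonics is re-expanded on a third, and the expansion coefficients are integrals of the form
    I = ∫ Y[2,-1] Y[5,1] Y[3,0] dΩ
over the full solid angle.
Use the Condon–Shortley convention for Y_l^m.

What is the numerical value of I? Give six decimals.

Rules hold: Σm=0, L=10 even, 3≤3≤7.
N = 5·11·7 = 385
Δ = 4!·0!·6!/11! = 1/2310
Racah Σ t=2..2: t=2:+1/144 = 1/144
⇒ 3j(2 5 3; 0 0 0)² = 10/231, sgn -1
Racah Σ t=3..3: t=3:−1/216 = -1/216
⇒ 3j(2 5 3; -1 1 0)² = 8/231, sgn +1
4πI² = N·(3j₀)²·(3jₘ)² = 400/693
I = -1·√(0.577201/4π) = -0.21431790

-0.214318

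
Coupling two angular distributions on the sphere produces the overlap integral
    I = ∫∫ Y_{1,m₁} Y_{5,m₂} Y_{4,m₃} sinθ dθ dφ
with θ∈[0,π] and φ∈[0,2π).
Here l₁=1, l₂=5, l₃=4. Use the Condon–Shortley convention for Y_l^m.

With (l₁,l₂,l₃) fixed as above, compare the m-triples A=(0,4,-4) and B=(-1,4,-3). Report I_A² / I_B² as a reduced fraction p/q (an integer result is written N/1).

1/4

Same 1,5,4: normalisation and zero-m 3j drop out of the ratio.
A: Δ: 2! 0! 8! / 11! → 1/495; sum: t=1:−1/40320 = -1/40320; 3j²(1 5 4; 0 4 -4) = Δ·Π!·Σ² = 1/55  (sign -1)
B: Δ: 2! 0! 8! / 11! → 1/495; sum: t=2:+1/10080 = 1/10080; 3j²(1 5 4; -1 4 -3) = Δ·Π!·Σ² = 4/55  (sign -1)
I_A²/I_B² = (1/55)/(4/55) = 1/4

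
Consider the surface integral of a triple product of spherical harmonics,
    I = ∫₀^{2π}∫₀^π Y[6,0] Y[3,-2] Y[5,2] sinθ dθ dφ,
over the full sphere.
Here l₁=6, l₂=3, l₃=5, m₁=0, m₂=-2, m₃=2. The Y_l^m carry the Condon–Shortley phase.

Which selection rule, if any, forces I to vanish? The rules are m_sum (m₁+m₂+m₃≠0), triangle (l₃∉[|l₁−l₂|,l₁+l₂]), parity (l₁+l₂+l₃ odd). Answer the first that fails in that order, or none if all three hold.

none

azimuthal sum: 0 − 2 + 2 = 0  ✓
3 ≤ 5 ≤ 9 (triangle on l)  ✓
L = 6 + 3 + 5 = 14 (even)  ✓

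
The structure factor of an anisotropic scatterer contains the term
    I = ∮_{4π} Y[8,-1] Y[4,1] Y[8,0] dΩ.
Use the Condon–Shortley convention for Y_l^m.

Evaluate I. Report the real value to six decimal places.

-0.032504

Checks pass: Σm=0; 20 even; l₃=8∈[4,12].
(2·8+1)(2·4+1)(2·8+1) = 2601
Δ: 4! 12! 4! / 21! → 1/185175900
sum: t=0:+1/557383680 t=1:−1/21772800 t=2:+1/8294400 t=3:−1/21772800 t=4:+1/557383680 = 1/30965760
3j²(8 4 8; 0 0 0) = Δ·Π!·Σ² = 36/4199  (sign +1)
sum: t=1:−1/139345920 t=2:+1/14515200 t=3:−1/12441600 t=4:+1/87091200 = -1/139345920
3j²(8 4 8; -1 1 0) = Δ·Π!·Σ² = 5/8398  (sign -1)
combine: 4πI² = 2601·36/4199·5/8398 = 810/61009
take √, sign -1: I = -0.03250429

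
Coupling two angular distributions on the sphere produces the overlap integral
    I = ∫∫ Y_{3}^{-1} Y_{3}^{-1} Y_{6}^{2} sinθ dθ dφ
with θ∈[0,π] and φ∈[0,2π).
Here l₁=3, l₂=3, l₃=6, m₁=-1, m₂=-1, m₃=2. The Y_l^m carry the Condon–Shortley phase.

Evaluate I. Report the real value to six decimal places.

0.242943

Rules hold: Σm=0, L=12 even, 0≤6≤6.
N = 7·7·13 = 637
Δ = 0!·6!·6!/13! = 1/12012
Racah Σ t=0..0: t=0:+1/1296 = 1/1296
⇒ 3j(3 3 6; 0 0 0)² = 100/3003, sgn +1
Racah Σ t=0..0: t=0:+1/2304 = 1/2304
⇒ 3j(3 3 6; -1 -1 2)² = 5/143, sgn +1
4πI² = N·(3j₀)²·(3jₘ)² = 3500/4719
I = +1·√(0.741683/4π) = 0.24294284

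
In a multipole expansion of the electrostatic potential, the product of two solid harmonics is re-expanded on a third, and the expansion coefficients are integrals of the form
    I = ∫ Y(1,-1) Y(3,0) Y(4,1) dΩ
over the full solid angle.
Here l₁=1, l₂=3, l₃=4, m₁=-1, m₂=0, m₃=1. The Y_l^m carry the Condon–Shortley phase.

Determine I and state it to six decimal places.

m-sum 0 ✓  L=8 even ✓  2≤4≤4 ✓
Π(2lᵢ+1) = 3×7×9 = 189
triangle coeff Δ(1,3,4) = 1/252
Σ_t [0,0]: t=0:+1/36 = 1/36
(3j)²=4/63 [(1 3 4; 0 0 0)], sign=+1
Σ_t [0,0]: t=0:+1/72 = 1/72
(3j)²=5/126 [(1 3 4; -1 0 1)], sign=-1
⇒ 4πI² = 10/21
I = (-1)√(10/21/(4π)) = -0.19466390

-0.194664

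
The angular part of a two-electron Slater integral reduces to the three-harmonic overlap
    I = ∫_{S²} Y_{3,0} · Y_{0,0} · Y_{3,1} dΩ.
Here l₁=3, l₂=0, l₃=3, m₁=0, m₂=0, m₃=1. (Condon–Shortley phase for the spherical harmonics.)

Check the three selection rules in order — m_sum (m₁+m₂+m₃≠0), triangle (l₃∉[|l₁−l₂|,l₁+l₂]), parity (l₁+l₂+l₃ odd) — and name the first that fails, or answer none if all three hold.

m₁+m₂+m₃ = 0 + 0 + 1 = 1  ✗
triangle: |3−0|=3 ≤ l₃=3 ≤ 3+0=3
parity: l₁+l₂+l₃ = 6 is even

m_sum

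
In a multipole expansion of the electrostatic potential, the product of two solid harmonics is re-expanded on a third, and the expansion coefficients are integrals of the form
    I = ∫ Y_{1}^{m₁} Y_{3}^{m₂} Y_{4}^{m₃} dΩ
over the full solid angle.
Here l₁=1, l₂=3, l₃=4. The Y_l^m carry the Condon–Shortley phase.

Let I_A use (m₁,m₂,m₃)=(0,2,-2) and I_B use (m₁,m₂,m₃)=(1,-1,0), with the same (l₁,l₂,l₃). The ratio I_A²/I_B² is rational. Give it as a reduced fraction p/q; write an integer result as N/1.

2/1

Shared (l₁,l₂,l₃)=(1,3,4): N and (l;000)² cancel in I_A²/I_B².
A: Δ = 0!·2!·6!/9! = 1/252; Racah Σ t=0..0: t=0:+1/120 = 1/120; ⇒ 3j(1 3 4; 0 2 -2)² = 1/21, sgn +1
B: Δ = 0!·2!·6!/9! = 1/252; Racah Σ t=0..0: t=0:+1/96 = 1/96; ⇒ 3j(1 3 4; 1 -1 0)² = 1/42, sgn +1
I_A²/I_B² = (1/21)/(1/42) = 2/1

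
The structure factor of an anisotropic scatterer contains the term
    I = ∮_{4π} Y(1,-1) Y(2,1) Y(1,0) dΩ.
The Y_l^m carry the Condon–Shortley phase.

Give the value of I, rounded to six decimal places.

Checks pass: Σm=0; 4 even; l₃=1∈[1,3].
(2·1+1)(2·2+1)(2·1+1) = 45
Δ: 2! 0! 2! / 5! → 1/30
sum: t=1:−1/1 = -1/1
3j²(1 2 1; 0 0 0) = Δ·Π!·Σ² = 2/15  (sign +1)
sum: t=2:+1/2 = 1/2
3j²(1 2 1; -1 1 0) = Δ·Π!·Σ² = 1/10  (sign -1)
combine: 4πI² = 45·2/15·1/10 = 3/5
take √, sign -1: I = -0.21850969

-0.218510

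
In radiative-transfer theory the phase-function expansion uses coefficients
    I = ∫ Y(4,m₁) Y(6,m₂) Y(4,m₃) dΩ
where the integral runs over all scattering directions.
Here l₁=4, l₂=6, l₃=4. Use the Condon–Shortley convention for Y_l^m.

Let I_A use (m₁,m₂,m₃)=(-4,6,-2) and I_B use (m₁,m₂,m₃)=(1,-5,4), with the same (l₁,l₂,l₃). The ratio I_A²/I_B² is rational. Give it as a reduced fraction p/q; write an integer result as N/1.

2/3

Shared (l₁,l₂,l₃)=(4,6,4): N and (l;000)² cancel in I_A²/I_B².
A: Δ = 6!·2!·6!/15! = 1/1261260; Racah Σ t=6..6: t=6:+1/1036800 = 1/1036800; ⇒ 3j(4 6 4; -4 6 -2)² = 4/195, sgn +1
B: Δ = 6!·2!·6!/15! = 1/1261260; Racah Σ t=1..1: t=1:−1/172800 = -1/172800; ⇒ 3j(4 6 4; 1 -5 4)² = 2/65, sgn -1
I_A²/I_B² = (4/195)/(2/65) = 2/3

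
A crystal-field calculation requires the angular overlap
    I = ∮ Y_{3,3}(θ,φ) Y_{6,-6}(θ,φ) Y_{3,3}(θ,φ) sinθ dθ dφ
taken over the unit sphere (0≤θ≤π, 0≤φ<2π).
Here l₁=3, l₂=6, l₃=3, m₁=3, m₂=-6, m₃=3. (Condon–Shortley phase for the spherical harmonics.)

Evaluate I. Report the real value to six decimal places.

0.360342

Rules hold: Σm=0, L=12 even, 3≤3≤9.
N = 7·13·7 = 637
Δ = 6!·0!·6!/13! = 1/12012
Racah Σ t=3..3: t=3:−1/1296 = -1/1296
⇒ 3j(3 6 3; 0 0 0)² = 100/3003, sgn +1
Racah Σ t=0..0: t=0:+1/518400 = 1/518400
⇒ 3j(3 6 3; 3 -6 3)² = 1/13, sgn +1
4πI² = N·(3j₀)²·(3jₘ)² = 700/429
I = +1·√(1.6317/4π) = 0.36034246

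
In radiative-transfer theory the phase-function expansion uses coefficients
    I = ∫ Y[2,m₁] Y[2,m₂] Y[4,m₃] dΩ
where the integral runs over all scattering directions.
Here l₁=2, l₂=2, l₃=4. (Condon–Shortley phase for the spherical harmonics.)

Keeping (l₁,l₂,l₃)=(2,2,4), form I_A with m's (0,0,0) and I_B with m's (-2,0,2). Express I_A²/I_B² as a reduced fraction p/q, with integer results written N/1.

12/5

Same 2,2,4: normalisation and zero-m 3j drop out of the ratio.
A: Δ: 0! 4! 4! / 9! → 1/630; sum: t=0:+1/16 = 1/16; 3j²(2 2 4; 0 0 0) = Δ·Π!·Σ² = 2/35  (sign +1)
B: Δ: 0! 4! 4! / 9! → 1/630; sum: t=0:+1/96 = 1/96; 3j²(2 2 4; -2 0 2) = Δ·Π!·Σ² = 1/42  (sign +1)
I_A²/I_B² = (2/35)/(1/42) = 12/5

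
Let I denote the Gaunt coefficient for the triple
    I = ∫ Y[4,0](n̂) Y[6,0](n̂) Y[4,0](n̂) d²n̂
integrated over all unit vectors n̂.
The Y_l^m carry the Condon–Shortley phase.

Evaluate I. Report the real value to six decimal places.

0.142253

Rules hold: Σm=0, L=14 even, 2≤4≤10.
N = 9·13·9 = 1053
Δ = 6!·2!·6!/15! = 1/1261260
Racah Σ t=2..4: t=2:+1/4608 t=3:−1/1296 t=4:+1/4608 = -7/20736
⇒ 3j(4 6 4; 0 0 0)² = 20/1287, sgn -1
(m-triple is (0,0,0) — same symbol as above.)
4πI² = N·(3j₀)²·(3jₘ)² = 400/1573
I = +1·√(0.254291/4π) = 0.14225276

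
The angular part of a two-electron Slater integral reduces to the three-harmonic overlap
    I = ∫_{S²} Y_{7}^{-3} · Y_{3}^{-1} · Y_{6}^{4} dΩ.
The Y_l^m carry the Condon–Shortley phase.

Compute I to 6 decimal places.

Rules hold: Σm=0, L=16 even, 4≤6≤10.
N = 15·7·13 = 1365
Δ = 4!·10!·2!/17! = 1/2042040
Racah Σ t=1..3: t=1:−1/207360 t=2:+1/57600 t=3:−1/207360 = 1/129600
⇒ 3j(7 3 6; 0 0 0)² = 168/12155, sgn +1
Racah Σ t=0..2: t=0:+1/174182400 t=1:−1/2177280 t=2:+1/645120 = 191/174182400
⇒ 3j(7 3 6; -3 -1 4)² = 36481/2042040, sgn +1
4πI² = N·(3j₀)²·(3jₘ)² = 766101/2272985
I = +1·√(0.337046/4π) = 0.16377205

0.163772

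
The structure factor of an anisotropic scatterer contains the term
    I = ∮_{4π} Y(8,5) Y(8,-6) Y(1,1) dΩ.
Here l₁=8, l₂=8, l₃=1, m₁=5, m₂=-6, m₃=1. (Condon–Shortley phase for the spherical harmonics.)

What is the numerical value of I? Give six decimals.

l₁+l₂+l₃=17 is odd: 3j(l;000)=0 ⇒ I=0

0.000000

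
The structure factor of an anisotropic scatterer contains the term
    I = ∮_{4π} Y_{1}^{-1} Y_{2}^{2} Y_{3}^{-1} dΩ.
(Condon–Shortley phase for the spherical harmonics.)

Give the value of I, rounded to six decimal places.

Checks pass: Σm=0; 6 even; l₃=3∈[1,3].
(2·1+1)(2·2+1)(2·3+1) = 105
Δ: 0! 2! 4! / 7! → 1/105
sum: t=0:+1/4 = 1/4
3j²(1 2 3; 0 0 0) = Δ·Π!·Σ² = 3/35  (sign -1)
sum: t=0:+1/48 = 1/48
3j²(1 2 3; -1 2 -1) = Δ·Π!·Σ² = 1/105  (sign +1)
combine: 4πI² = 105·3/35·1/105 = 3/35
take √, sign -1: I = -0.08258890

-0.082589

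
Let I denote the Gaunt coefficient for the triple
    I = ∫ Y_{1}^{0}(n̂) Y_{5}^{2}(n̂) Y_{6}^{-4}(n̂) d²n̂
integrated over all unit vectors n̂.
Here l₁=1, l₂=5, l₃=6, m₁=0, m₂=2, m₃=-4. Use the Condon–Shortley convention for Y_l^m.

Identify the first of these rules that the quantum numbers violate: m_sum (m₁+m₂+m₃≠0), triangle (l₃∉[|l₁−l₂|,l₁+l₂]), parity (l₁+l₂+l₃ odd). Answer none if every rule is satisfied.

azimuthal sum: 0 + 2 − 4 = -2  ✗
4 ≤ 6 ≤ 6 (triangle on l)
L = 1 + 5 + 6 = 12 (even)

m_sum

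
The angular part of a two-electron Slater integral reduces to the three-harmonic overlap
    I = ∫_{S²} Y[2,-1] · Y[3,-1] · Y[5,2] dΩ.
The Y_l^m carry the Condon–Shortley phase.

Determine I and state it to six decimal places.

0.245532

Rules hold: Σm=0, L=10 even, 1≤5≤5.
N = 5·7·11 = 385
Δ = 0!·4!·6!/11! = 1/2310
Racah Σ t=0..0: t=0:+1/144 = 1/144
⇒ 3j(2 3 5; 0 0 0)² = 10/231, sgn -1
Racah Σ t=0..0: t=0:+1/288 = 1/288
⇒ 3j(2 3 5; -1 -1 2)² = 1/22, sgn -1
4πI² = N·(3j₀)²·(3jₘ)² = 25/33
I = +1·√(0.757576/4π) = 0.24553200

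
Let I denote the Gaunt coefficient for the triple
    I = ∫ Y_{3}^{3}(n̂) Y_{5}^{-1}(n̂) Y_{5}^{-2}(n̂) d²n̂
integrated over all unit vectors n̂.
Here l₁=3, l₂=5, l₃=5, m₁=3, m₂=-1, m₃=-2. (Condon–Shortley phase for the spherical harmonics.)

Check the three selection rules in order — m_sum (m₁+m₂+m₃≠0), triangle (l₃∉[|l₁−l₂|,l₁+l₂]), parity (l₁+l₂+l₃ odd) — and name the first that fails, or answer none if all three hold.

parity

azimuthal sum: 3 − 1 − 2 = 0  ✓
2 ≤ 5 ≤ 8 (triangle on l)  ✓
L = 3 + 5 + 5 = 13 (odd)  ✗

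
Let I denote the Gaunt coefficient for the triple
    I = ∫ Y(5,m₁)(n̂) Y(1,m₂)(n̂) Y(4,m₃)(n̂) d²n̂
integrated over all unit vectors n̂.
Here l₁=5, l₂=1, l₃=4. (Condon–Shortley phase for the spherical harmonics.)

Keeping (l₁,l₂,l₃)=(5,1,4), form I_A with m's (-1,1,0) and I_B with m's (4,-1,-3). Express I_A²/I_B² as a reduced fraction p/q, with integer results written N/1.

5/12

Same 5,1,4: normalisation and zero-m 3j drop out of the ratio.
A: Δ: 2! 8! 0! / 11! → 1/495; sum: t=2:+1/1152 = 1/1152; 3j²(5 1 4; -1 1 0) = Δ·Π!·Σ² = 1/33  (sign +1)
B: Δ: 2! 8! 0! / 11! → 1/495; sum: t=0:+1/10080 = 1/10080; 3j²(5 1 4; 4 -1 -3) = Δ·Π!·Σ² = 4/55  (sign -1)
I_A²/I_B² = (1/33)/(4/55) = 5/12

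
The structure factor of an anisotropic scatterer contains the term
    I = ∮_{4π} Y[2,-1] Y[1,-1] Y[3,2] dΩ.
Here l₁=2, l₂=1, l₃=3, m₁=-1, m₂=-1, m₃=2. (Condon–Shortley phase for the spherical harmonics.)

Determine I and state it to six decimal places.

0.261169

m-sum 0 ✓  L=6 even ✓  1≤3≤3 ✓
Π(2lᵢ+1) = 5×3×7 = 105
triangle coeff Δ(2,1,3) = 1/105
Σ_t [0,0]: t=0:+1/4 = 1/4
(3j)²=3/35 [(2 1 3; 0 0 0)], sign=-1
Σ_t [0,0]: t=0:+1/12 = 1/12
(3j)²=2/21 [(2 1 3; -1 -1 2)], sign=-1
⇒ 4πI² = 6/7
I = (+1)√(6/7/(4π)) = 0.26116903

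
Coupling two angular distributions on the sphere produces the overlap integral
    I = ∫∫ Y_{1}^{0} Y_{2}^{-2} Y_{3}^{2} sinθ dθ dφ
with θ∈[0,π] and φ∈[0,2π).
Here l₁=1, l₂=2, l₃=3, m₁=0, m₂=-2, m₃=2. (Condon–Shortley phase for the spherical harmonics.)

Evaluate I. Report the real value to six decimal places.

Checks pass: Σm=0; 6 even; l₃=3∈[1,3].
(2·1+1)(2·2+1)(2·3+1) = 105
Δ: 0! 2! 4! / 7! → 1/105
sum: t=0:+1/4 = 1/4
3j²(1 2 3; 0 0 0) = Δ·Π!·Σ² = 3/35  (sign -1)
sum: t=0:+1/24 = 1/24
3j²(1 2 3; 0 -2 2) = Δ·Π!·Σ² = 1/21  (sign -1)
combine: 4πI² = 105·3/35·1/21 = 3/7
take √, sign +1: I = 0.18467439

0.184674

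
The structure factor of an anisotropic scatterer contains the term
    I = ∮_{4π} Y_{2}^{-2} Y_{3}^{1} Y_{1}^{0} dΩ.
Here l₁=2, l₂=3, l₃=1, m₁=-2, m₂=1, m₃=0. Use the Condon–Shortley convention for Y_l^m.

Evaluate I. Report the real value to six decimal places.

0.000000

m-sum = -2 + 1 + 0 = -1 ≠ 0 ⇒ I = 0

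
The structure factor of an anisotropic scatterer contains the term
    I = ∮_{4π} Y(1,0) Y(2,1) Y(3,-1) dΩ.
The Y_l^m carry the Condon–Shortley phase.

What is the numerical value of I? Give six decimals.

-0.233597

Rules hold: Σm=0, L=6 even, 1≤3≤3.
N = 3·5·7 = 105
Δ = 0!·2!·4!/7! = 1/105
Racah Σ t=0..0: t=0:+1/4 = 1/4
⇒ 3j(1 2 3; 0 0 0)² = 3/35, sgn -1
Racah Σ t=0..0: t=0:+1/6 = 1/6
⇒ 3j(1 2 3; 0 1 -1)² = 8/105, sgn +1
4πI² = N·(3j₀)²·(3jₘ)² = 24/35
I = -1·√(0.685714/4π) = -0.23359668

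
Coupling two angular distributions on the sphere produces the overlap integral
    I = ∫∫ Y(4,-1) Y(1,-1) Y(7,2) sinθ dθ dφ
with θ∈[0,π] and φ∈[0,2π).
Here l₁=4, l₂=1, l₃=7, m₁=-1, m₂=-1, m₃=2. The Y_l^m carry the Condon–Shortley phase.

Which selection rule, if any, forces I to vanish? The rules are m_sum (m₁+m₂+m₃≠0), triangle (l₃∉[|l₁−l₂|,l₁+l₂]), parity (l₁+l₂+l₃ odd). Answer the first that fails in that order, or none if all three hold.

triangle

m₁+m₂+m₃ = -1 − 1 + 2 = 0  ✓
triangle: |4−1|=3 ≤ l₃=7 ≤ 4+1=5  ✗
parity: l₁+l₂+l₃ = 12 is even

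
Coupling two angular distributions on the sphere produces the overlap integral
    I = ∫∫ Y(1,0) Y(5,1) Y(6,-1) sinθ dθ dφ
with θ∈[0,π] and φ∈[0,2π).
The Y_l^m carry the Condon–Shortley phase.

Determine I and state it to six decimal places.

Rules hold: Σm=0, L=12 even, 4≤6≤6.
N = 3·11·13 = 429
Δ = 0!·2!·10!/13! = 1/858
Racah Σ t=0..0: t=0:+1/14400 = 1/14400
⇒ 3j(1 5 6; 0 0 0)² = 6/143, sgn +1
Racah Σ t=0..0: t=0:+1/17280 = 1/17280
⇒ 3j(1 5 6; 0 1 -1)² = 35/858, sgn -1
4πI² = N·(3j₀)²·(3jₘ)² = 105/143
I = -1·√(0.734266/4π) = -0.24172507

-0.241725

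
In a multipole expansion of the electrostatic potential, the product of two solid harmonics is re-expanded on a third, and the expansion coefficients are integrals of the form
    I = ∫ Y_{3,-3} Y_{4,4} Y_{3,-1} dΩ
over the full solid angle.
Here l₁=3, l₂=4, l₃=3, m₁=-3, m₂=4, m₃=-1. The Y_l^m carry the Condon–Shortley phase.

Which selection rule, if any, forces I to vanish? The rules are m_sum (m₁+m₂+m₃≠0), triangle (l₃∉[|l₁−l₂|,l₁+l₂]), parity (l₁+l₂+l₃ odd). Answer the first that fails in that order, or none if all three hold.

Σmᵢ = 0  ✓
l₃∈[|l₁−l₂|,l₁+l₂]=[1,7], have l₃=3  ✓
Σlᵢ = 10 ⇒ even  ✓

none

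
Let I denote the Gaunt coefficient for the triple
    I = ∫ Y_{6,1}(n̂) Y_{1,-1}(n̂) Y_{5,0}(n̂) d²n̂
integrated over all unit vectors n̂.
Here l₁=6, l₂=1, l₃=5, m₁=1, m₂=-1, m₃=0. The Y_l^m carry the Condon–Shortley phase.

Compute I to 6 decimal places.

Rules hold: Σm=0, L=12 even, 5≤5≤7.
N = 13·3·11 = 429
Δ = 2!·10!·0!/13! = 1/858
Racah Σ t=1..1: t=1:−1/14400 = -1/14400
⇒ 3j(6 1 5; 0 0 0)² = 6/143, sgn +1
Racah Σ t=0..0: t=0:+1/28800 = 1/28800
⇒ 3j(6 1 5; 1 -1 0)² = 7/286, sgn -1
4πI² = N·(3j₀)²·(3jₘ)² = 63/143
I = -1·√(0.440559/4π) = -0.18723944

-0.187239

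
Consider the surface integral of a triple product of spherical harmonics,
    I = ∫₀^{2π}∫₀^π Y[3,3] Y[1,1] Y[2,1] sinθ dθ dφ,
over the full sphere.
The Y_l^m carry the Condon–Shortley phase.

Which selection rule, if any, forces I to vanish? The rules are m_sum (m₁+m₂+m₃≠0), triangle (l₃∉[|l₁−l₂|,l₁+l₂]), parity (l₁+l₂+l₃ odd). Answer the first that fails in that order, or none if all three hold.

azimuthal sum: 3 + 1 + 1 = 5  ✗
2 ≤ 2 ≤ 4 (triangle on l)
L = 3 + 1 + 2 = 6 (even)

m_sum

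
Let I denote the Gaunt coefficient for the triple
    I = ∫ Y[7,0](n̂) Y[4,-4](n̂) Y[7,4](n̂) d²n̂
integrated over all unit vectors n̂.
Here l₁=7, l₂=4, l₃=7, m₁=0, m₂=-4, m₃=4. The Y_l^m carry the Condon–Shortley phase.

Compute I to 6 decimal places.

Rules hold: Σm=0, L=18 even, 3≤7≤11.
N = 15·9·15 = 2025
Δ = 4!·10!·4!/19! = 1/58198140
Racah Σ t=0..4: t=0:+1/17418240 t=1:−1/622080 t=2:+1/230400 t=3:−1/622080 t=4:+1/17418240 = 1/806400
⇒ 3j(7 4 7; 0 0 0)² = 2268/230945, sgn -1
Racah Σ t=0..0: t=0:+1/17418240 = 1/17418240
⇒ 3j(7 4 7; 0 -4 4)² = 175/12597, sgn -1
4πI² = N·(3j₀)²·(3jₘ)² = 53581500/193947611
I = +1·√(0.276268/4π) = 0.14827239

0.148272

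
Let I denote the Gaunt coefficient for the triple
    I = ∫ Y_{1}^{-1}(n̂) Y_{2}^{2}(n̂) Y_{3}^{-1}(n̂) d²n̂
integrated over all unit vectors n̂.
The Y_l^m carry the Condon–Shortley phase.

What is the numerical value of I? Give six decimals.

-0.082589

m-sum 0 ✓  L=6 even ✓  1≤3≤3 ✓
Π(2lᵢ+1) = 3×5×7 = 105
triangle coeff Δ(1,2,3) = 1/105
Σ_t [0,0]: t=0:+1/4 = 1/4
(3j)²=3/35 [(1 2 3; 0 0 0)], sign=-1
Σ_t [0,0]: t=0:+1/48 = 1/48
(3j)²=1/105 [(1 2 3; -1 2 -1)], sign=+1
⇒ 4πI² = 3/35
I = (-1)√(3/35/(4π)) = -0.08258890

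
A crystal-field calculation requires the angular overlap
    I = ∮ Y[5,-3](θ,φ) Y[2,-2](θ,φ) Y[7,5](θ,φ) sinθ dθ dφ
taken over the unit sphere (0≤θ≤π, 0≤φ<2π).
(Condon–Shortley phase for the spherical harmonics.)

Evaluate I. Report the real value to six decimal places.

-0.252127

m-sum 0 ✓  L=14 even ✓  3≤7≤7 ✓
Π(2lᵢ+1) = 11×5×15 = 825
triangle coeff Δ(5,2,7) = 1/15015
Σ_t [0,0]: t=0:+1/57600 = 1/57600
(3j)²=21/715 [(5 2 7; 0 0 0)], sign=-1
Σ_t [0,0]: t=0:+1/1935360 = 1/1935360
(3j)²=3/91 [(5 2 7; -3 -2 5)], sign=+1
⇒ 4πI² = 135/169
I = (-1)√(135/169/(4π)) = -0.25212656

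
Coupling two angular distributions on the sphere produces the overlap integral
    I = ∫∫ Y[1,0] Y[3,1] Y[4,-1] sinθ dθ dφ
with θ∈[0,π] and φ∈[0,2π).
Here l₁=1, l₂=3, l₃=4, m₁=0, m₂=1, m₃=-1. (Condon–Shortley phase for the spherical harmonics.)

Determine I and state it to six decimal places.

Rules hold: Σm=0, L=8 even, 2≤4≤4.
N = 3·7·9 = 189
Δ = 0!·2!·6!/9! = 1/252
Racah Σ t=0..0: t=0:+1/36 = 1/36
⇒ 3j(1 3 4; 0 0 0)² = 4/63, sgn +1
Racah Σ t=0..0: t=0:+1/48 = 1/48
⇒ 3j(1 3 4; 0 1 -1)² = 5/84, sgn -1
4πI² = N·(3j₀)²·(3jₘ)² = 5/7
I = -1·√(0.714286/4π) = -0.23841361

-0.238414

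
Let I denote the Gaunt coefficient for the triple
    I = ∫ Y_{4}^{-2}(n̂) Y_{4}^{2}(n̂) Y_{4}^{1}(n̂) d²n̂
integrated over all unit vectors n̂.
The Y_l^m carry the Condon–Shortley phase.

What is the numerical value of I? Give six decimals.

-2 + 2 + 1 = 1 ≠ 0: azimuthal integral kills it; I = 0

0.000000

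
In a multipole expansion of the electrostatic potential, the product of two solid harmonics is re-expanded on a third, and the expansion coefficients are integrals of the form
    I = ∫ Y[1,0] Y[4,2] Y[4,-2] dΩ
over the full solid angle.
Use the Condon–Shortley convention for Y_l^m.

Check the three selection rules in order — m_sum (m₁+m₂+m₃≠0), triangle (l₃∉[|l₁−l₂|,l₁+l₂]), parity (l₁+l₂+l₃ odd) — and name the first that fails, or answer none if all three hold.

azimuthal sum: 0 + 2 − 2 = 0  ✓
3 ≤ 4 ≤ 5 (triangle on l)  ✓
L = 1 + 4 + 4 = 9 (odd)  ✗

parity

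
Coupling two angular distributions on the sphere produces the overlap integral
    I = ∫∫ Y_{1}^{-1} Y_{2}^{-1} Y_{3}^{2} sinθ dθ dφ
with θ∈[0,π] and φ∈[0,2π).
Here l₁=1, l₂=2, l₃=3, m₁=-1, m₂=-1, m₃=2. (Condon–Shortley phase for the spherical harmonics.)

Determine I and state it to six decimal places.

0.261169

m-sum 0 ✓  L=6 even ✓  1≤3≤3 ✓
Π(2lᵢ+1) = 3×5×7 = 105
triangle coeff Δ(1,2,3) = 1/105
Σ_t [0,0]: t=0:+1/4 = 1/4
(3j)²=3/35 [(1 2 3; 0 0 0)], sign=-1
Σ_t [0,0]: t=0:+1/12 = 1/12
(3j)²=2/21 [(1 2 3; -1 -1 2)], sign=-1
⇒ 4πI² = 6/7
I = (+1)√(6/7/(4π)) = 0.26116903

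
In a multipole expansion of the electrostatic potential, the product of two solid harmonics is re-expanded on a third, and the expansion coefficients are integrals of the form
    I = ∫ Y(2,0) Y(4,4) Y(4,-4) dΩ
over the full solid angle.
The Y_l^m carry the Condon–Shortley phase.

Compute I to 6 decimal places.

-0.229376

Rules hold: Σm=0, L=10 even, 2≤4≤6.
N = 5·9·9 = 405
Δ = 2!·2!·6!/11! = 1/13860
Racah Σ t=0..2: t=0:+1/192 t=1:−1/36 t=2:+1/192 = -5/288
⇒ 3j(2 4 4; 0 0 0)² = 20/693, sgn -1
Racah Σ t=2..2: t=2:+1/2880 = 1/2880
⇒ 3j(2 4 4; 0 4 -4)² = 28/495, sgn +1
4πI² = N·(3j₀)²·(3jₘ)² = 80/121
I = -1·√(0.661157/4π) = -0.22937568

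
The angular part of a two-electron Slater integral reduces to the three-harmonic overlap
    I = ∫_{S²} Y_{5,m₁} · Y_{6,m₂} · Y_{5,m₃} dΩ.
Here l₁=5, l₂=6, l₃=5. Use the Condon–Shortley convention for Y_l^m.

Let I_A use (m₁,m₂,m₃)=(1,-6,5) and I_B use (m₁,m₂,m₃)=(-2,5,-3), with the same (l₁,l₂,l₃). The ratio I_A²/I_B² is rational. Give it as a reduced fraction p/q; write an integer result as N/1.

15/7

Same 5,6,5: normalisation and zero-m 3j drop out of the ratio.
A: Δ: 6! 4! 6! / 17! → 1/28588560; sum: t=0:+1/12441600 = 1/12441600; 3j²(5 6 5; 1 -6 5) = Δ·Π!·Σ² = 3/442  (sign +1)
B: Δ: 6! 4! 6! / 17! → 1/28588560; sum: t=5:−1/345600 t=6:+1/518400 = -1/1036800; 3j²(5 6 5; -2 5 -3) = Δ·Π!·Σ² = 7/2210  (sign -1)
I_A²/I_B² = (3/442)/(7/2210) = 15/7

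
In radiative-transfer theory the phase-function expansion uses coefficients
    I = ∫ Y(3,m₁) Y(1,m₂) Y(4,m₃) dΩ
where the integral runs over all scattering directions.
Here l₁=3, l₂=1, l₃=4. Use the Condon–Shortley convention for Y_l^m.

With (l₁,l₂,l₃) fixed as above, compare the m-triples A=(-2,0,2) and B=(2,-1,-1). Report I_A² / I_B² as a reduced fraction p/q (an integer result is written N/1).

4/1

Same 3,1,4: normalisation and zero-m 3j drop out of the ratio.
A: Δ: 0! 6! 2! / 9! → 1/252; sum: t=0:+1/120 = 1/120; 3j²(3 1 4; -2 0 2) = Δ·Π!·Σ² = 1/21  (sign +1)
B: Δ: 0! 6! 2! / 9! → 1/252; sum: t=0:+1/240 = 1/240; 3j²(3 1 4; 2 -1 -1) = Δ·Π!·Σ² = 1/84  (sign -1)
I_A²/I_B² = (1/21)/(1/84) = 4/1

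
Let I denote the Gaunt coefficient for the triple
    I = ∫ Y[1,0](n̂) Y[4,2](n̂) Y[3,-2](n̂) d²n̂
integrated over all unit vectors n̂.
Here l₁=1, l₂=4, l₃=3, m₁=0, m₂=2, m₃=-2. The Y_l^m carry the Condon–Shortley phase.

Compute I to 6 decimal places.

0.213244

m-sum 0 ✓  L=8 even ✓  3≤3≤5 ✓
Π(2lᵢ+1) = 3×9×7 = 189
triangle coeff Δ(1,4,3) = 1/252
Σ_t [1,1]: t=1:−1/36 = -1/36
(3j)²=4/63 [(1 4 3; 0 0 0)], sign=+1
Σ_t [1,1]: t=1:−1/120 = -1/120
(3j)²=1/21 [(1 4 3; 0 2 -2)], sign=+1
⇒ 4πI² = 4/7
I = (+1)√(4/7/(4π)) = 0.21324362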